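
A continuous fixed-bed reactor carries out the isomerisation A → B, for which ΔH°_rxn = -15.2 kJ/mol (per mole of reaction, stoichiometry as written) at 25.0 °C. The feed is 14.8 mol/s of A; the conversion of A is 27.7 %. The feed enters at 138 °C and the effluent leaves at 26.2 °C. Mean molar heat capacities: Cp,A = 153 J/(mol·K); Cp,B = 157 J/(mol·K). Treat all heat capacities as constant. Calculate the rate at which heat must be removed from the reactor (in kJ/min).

Extent of reaction ξ = 0.277 × 14.8 = 4.0996 mol/s
Reaction term: ξ·ΔH°_rxn = 4.0996 × -15.2 = -62.314 kJ/s
Sensible, feed 138→25 °C: -255.88 kJ/s
Outlet flows (mol/s): A 10.7, B 4.0996
Sensible, products 25→26.2 °C: 2.737 kJ/s
Q = ΔH = -315.45 kJ/s = -315.45 kW
Heat removed = 18927 kJ/min

Q_out = 18900 kJ/min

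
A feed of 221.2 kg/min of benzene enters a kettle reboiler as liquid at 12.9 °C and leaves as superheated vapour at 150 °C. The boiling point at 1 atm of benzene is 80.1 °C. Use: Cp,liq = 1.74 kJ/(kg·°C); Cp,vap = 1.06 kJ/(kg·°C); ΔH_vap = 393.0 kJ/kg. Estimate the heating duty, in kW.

liquid 12.9→80.1 °C: 116.93 kJ/kg
vaporisation at 80.1 °C: 393 kJ/kg
vapour 80.1→150 °C: 74.094 kJ/kg
Δh = 116.93 + 393 + 74.094 = 584.02 kJ/kg
Q = ṁ·Δh = 221.2 kg/min × 584.02 kJ/kg = 129190 kJ/min
|Q| = 2153.1 kW

Q = 2150 kW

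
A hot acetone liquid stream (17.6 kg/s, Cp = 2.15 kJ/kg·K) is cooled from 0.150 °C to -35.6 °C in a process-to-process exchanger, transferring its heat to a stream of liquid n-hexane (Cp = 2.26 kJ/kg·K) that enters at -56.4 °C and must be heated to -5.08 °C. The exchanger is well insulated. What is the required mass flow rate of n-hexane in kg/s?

Heat released by hot stream: Q = 17.6 × 2.15 × (0.150 − -35.6) = 1352.8 kJ/s
Energy balance on cold side (adiabatic exchanger): Q = ṁ_c·Cp_c·(T_c,out − T_c,in)
ṁ_c = 1352.8 / [2.26 × (-5.08 − -56.4)] = 11.664 kg/s

ṁ_c = 11.7 kg/s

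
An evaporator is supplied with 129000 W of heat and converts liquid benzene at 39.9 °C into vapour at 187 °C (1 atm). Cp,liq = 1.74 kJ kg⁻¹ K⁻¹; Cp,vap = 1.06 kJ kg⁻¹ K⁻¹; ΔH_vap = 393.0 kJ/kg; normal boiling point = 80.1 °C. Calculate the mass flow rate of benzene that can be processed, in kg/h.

ṁ = 806 kg/h

Δh = 1.74×(80.1−39.9) + 393.0 + 1.06×(187−80.1) = 576.26 kJ/kg
Q = 129000 W = 129 kJ/s = 464400 kJ/h
ṁ = Q/Δh = 464400 / 576.26 = 805.88 kg/h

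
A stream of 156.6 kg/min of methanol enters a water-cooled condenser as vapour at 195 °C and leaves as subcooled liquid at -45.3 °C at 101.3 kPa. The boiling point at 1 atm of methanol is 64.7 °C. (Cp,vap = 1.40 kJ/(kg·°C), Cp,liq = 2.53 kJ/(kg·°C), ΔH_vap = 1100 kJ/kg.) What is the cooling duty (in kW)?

vapour 195→64.7 °C: -182.42 kJ/kg
condensation at 64.7 °C: -1100 kJ/kg
liquid 64.7→-45.3 °C: -278.3 kJ/kg
Δh = -182.42 + -1100 + -278.3 = -1560.7 kJ/kg
Q = ṁ·Δh = 156.6 kg/min × -1560.7 kJ/kg = -244410 kJ/min
|Q| = 4073.5 kW

Q_c = 4070 kW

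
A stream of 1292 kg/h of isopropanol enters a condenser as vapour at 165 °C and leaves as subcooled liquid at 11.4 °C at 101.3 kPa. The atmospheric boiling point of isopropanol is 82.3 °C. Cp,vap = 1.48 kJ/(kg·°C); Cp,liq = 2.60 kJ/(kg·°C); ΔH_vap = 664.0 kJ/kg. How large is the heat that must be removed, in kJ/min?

vapour 165→82.3 °C: -122.4 kJ/kg
condensation at 82.3 °C: -664 kJ/kg
liquid 82.3→11.4 °C: -184.34 kJ/kg
Δh = -122.4 + -664 + -184.34 = -970.74 kJ/kg
Q = ṁ·Δh = 1292 kg/h × -970.74 kJ/kg = -1.2542e+06 kJ/h
|Q| = 348.39 kW = 20903 kJ/min

Q_c = 20900 kJ/min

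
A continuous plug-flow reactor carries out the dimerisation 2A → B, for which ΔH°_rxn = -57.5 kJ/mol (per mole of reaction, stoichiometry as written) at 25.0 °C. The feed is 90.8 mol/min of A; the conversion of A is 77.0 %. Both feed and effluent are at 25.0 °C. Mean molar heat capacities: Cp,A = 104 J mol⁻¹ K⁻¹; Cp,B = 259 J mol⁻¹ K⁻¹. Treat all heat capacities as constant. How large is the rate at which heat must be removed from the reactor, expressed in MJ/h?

Q_out = 121 MJ/h

Extent of reaction ξ = 0.770 × 90.8 / 2 = 34.958 mol/min
Reaction term: ξ·ΔH°_rxn = 34.958 × -57.5 = -2010.1 kJ/min
Q = ΔH = -2010.1 kJ/min = -33.501 kW
Heat removed = 120.61 MJ/h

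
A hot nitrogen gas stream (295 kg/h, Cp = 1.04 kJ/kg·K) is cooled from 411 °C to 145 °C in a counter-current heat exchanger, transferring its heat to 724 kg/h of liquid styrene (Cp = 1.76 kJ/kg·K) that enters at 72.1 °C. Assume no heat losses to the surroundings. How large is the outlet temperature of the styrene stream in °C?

Heat released by hot stream: Q = 295 × 1.04 × (411 − 145) = 81609 kJ/h
Energy balance on cold side (adiabatic exchanger): Q = ṁ_c·Cp_c·(T_c,out − T_c,in)
T_c,out = 72.1 + 81609/(724 × 1.76) = 136.15 °C

T_c,out = 136 °C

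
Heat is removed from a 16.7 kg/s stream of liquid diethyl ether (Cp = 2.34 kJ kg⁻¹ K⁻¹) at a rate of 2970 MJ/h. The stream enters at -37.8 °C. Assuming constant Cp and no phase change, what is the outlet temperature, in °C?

Q = 2970 MJ/h = 825 kJ/s
ΔT = Q/(ṁ·Cp) = 825/(16.7×2.34) = 21.112 K
T_out = -37.8 − 21.112 = -58.912 °C

T_out = -58.9 °C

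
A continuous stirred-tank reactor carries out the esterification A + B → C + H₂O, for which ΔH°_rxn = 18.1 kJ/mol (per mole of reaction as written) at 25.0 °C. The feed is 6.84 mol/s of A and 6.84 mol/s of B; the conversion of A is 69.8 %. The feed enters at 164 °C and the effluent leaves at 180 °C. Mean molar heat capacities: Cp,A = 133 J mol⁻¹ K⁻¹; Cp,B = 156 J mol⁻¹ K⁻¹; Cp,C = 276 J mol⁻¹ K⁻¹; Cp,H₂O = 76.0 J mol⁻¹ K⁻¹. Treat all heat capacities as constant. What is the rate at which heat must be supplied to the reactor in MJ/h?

Q_in = 593 MJ/h

Extent of reaction ξ = 0.698 × 6.84 = 4.7743 mol/s
Reaction term: ξ·ΔH°_rxn = 4.7743 × 18.1 = 86.415 kJ/s
Sensible, feed 164→25 °C: -274.77 kJ/s
Outlet flows (mol/s): A 2.0657, B 2.0657, C 4.7743, H₂O 4.7743
Sensible, products 25→180 °C: 353.02 kJ/s
Q = ΔH = 164.66 kJ/s = 164.66 kW
Heat supplied = 592.79 MJ/h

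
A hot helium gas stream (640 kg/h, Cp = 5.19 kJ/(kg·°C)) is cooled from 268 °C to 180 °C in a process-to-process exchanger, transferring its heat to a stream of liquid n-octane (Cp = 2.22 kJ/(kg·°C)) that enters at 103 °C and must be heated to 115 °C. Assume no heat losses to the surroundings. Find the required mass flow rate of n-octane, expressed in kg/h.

ṁ_c = 11000 kg/h

Heat released by hot stream: Q = 640 × 5.19 × (268 − 180) = 292300 kJ/h
Energy balance on cold side (adiabatic exchanger): Q = ṁ_c·Cp_c·(T_c,out − T_c,in)
ṁ_c = 292300 / [2.22 × (115 − 103)] = 10972 kg/h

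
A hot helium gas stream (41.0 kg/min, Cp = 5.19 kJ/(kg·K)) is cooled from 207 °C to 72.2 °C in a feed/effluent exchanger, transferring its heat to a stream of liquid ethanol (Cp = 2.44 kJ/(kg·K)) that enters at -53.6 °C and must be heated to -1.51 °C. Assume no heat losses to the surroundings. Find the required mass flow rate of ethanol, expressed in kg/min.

ṁ_c = 226 kg/min

Heat released by hot stream: Q = 41.0 × 5.19 × (207 − 72.2) = 28684 kJ/min
Energy balance on cold side (adiabatic exchanger): Q = ṁ_c·Cp_c·(T_c,out − T_c,in)
ṁ_c = 28684 / [2.44 × (-1.51 − -53.6)] = 225.68 kg/min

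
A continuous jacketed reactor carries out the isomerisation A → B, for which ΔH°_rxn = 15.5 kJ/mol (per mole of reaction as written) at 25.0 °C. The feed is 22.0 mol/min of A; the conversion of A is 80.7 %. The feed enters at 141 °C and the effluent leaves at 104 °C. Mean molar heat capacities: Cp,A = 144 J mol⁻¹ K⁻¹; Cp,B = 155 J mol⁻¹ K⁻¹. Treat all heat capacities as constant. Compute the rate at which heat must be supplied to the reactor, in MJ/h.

Extent of reaction ξ = 0.807 × 22.0 = 17.754 mol/min
Reaction term: ξ·ΔH°_rxn = 17.754 × 15.5 = 275.19 kJ/min
Sensible, feed 141→25 °C: -367.49 kJ/min
Outlet flows (mol/min): A 4.246, B 17.754
Sensible, products 25→104 °C: 265.7 kJ/min
Q = ΔH = 173.4 kJ/min = 2.89 kW
Heat supplied = 10.404 MJ/h

Q_in = 10.4 MJ/h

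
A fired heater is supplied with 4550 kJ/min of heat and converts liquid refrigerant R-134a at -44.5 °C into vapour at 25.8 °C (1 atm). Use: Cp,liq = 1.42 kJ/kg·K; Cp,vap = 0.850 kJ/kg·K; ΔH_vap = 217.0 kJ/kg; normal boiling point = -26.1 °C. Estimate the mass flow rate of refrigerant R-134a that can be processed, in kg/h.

Δh = 1.42×(-26.1−-44.5) + 217.0 + 0.850×(25.8−-26.1) = 287.24 kJ/kg
Q = 4550 kJ/min = 75.833 kJ/s = 273000 kJ/h
ṁ = Q/Δh = 273000 / 287.24 = 950.41 kg/h

ṁ = 950 kg/h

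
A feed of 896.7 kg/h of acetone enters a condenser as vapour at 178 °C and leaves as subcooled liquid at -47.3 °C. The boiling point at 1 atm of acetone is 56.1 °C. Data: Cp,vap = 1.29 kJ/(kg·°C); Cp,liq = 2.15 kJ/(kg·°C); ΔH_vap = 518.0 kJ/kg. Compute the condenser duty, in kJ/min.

vapour 178→56.1 °C: -157.25 kJ/kg
condensation at 56.1 °C: -518 kJ/kg
liquid 56.1→-47.3 °C: -222.31 kJ/kg
Δh = -157.25 + -518 + -222.31 = -897.56 kJ/kg
Q = ṁ·Δh = 896.7 kg/h × -897.56 kJ/kg = -804840 kJ/h
|Q| = 223.57 kW = 13414 kJ/min

Q_c = 13400 kJ/min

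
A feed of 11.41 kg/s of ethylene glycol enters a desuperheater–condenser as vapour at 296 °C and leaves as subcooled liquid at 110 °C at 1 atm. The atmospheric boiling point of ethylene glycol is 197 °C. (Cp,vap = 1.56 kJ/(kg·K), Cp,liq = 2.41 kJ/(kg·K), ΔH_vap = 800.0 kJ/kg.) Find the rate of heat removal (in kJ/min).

Q_c = 797000 kJ/min

vapour 296→197 °C: -154.44 kJ/kg
condensation at 197 °C: -800 kJ/kg
liquid 197→110 °C: -209.67 kJ/kg
Δh = -154.44 + -800 + -209.67 = -1164.1 kJ/kg
Q = ṁ·Δh = 11.41 kg/s × -1164.1 kJ/kg = -13282 kJ/s
|Q| = 13282 kW = 796950 kJ/min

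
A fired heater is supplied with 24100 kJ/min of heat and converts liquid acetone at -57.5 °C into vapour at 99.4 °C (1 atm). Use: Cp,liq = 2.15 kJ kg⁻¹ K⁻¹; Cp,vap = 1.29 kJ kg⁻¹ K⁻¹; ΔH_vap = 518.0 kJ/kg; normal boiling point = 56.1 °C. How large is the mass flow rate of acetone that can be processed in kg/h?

Δh = 2.15×(56.1−-57.5) + 518.0 + 1.29×(99.4−56.1) = 818.1 kJ/kg
Q = 24100 kJ/min = 401.67 kJ/s = 1.446e+06 kJ/h
ṁ = Q/Δh = 1.446e+06 / 818.1 = 1767.5 kg/h

ṁ = 1770 kg/h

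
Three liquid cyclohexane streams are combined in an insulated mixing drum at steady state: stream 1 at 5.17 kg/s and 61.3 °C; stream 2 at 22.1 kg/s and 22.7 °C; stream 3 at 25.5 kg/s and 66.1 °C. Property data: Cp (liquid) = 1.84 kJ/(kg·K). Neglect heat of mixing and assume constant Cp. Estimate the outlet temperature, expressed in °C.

T_out = 47.5 °C

Adiabatic, steady state ⇒ Σ ṁᵢCp,ᵢ(T_out − Tᵢ) = 0
Σ ṁᵢCp,ᵢTᵢ = 5.17×1.84×61.3 + 22.1×1.84×22.7 + 25.5×1.84×66.1 = 4607.6
Σ ṁᵢCp,ᵢ = 5.17×1.84 + 22.1×1.84 + 25.5×1.84 = 97.097
T_out = 4607.6 / 97.097 = 47.454 °C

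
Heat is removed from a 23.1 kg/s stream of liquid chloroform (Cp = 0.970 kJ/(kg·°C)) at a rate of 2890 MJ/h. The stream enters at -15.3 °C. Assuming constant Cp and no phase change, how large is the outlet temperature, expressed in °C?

T_out = -51.1 °C

Q = 2890 MJ/h = 802.78 kJ/s
ΔT = Q/(ṁ·Cp) = 802.78/(23.1×0.970) = 35.827 K
T_out = -15.3 − 35.827 = -51.127 °C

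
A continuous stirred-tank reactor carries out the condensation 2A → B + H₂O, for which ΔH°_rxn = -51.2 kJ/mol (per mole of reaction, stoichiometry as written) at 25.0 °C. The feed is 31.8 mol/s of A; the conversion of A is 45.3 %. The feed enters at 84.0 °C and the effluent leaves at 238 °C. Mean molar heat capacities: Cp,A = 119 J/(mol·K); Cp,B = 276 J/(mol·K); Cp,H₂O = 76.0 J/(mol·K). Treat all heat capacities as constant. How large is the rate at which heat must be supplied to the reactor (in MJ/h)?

Q_in = 1400 MJ/h

Extent of reaction ξ = 0.453 × 31.8 / 2 = 7.2027 mol/s
Reaction term: ξ·ΔH°_rxn = 7.2027 × -51.2 = -368.78 kJ/s
Sensible, feed 84.0→25 °C: -223.27 kJ/s
Outlet flows (mol/s): A 17.395, B 7.2027, H₂O 7.2027
Sensible, products 25→238 °C: 980.93 kJ/s
Q = ΔH = 388.88 kJ/s = 388.88 kW
Heat supplied = 1400 MJ/h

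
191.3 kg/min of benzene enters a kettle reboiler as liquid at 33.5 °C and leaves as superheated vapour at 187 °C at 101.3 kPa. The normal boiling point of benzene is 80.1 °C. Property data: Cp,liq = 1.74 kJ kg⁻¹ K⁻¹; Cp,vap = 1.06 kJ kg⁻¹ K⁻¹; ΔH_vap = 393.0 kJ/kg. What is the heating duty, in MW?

liquid 33.5→80.1 °C: 81.084 kJ/kg
vaporisation at 80.1 °C: 393 kJ/kg
vapour 80.1→187 °C: 113.31 kJ/kg
Δh = 81.084 + 393 + 113.31 = 587.4 kJ/kg
Q = ṁ·Δh = 191.3 kg/min × 587.4 kJ/kg = 112370 kJ/min
|Q| = 1872.8 kW = 1.8728 MW

Q = 1.87 MW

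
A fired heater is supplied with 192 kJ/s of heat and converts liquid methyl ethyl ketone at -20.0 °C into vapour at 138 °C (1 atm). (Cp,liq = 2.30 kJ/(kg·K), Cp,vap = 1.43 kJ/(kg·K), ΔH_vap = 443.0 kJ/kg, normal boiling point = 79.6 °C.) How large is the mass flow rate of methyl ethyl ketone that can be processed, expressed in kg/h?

Δh = 2.30×(79.6−-20.0) + 443.0 + 1.43×(138−79.6) = 755.59 kJ/kg
Q = 192 kJ/s = 192 kJ/s = 691200 kJ/h
ṁ = Q/Δh = 691200 / 755.59 = 914.78 kg/h

ṁ = 915 kg/h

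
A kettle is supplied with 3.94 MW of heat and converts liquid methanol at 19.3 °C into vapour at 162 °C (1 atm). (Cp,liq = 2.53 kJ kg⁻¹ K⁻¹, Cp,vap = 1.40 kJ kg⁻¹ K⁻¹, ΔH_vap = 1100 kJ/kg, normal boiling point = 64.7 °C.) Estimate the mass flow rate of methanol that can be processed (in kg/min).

Δh = 2.53×(64.7−19.3) + 1100 + 1.40×(162−64.7) = 1351.1 kJ/kg
Q = 3.94 MW = 3940 kJ/s = 236400 kJ/min
ṁ = Q/Δh = 236400 / 1351.1 = 174.97 kg/min

ṁ = 175 kg/min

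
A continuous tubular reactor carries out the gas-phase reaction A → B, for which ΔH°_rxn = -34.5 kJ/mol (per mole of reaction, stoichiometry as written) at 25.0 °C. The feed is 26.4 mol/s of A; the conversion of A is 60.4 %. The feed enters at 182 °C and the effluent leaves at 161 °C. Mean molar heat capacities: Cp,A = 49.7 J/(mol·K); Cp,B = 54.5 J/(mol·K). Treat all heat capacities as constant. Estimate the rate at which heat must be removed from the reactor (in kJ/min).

Q_out = 34000 kJ/min

Extent of reaction ξ = 0.604 × 26.4 = 15.946 mol/s
Reaction term: ξ·ΔH°_rxn = 15.946 × -34.5 = -550.12 kJ/s
Sensible, feed 182→25 °C: -206 kJ/s
Outlet flows (mol/s): A 10.454, B 15.946
Sensible, products 25→161 °C: 188.85 kJ/s
Q = ΔH = -567.27 kJ/s = -567.27 kW
Heat removed = 34036 kJ/min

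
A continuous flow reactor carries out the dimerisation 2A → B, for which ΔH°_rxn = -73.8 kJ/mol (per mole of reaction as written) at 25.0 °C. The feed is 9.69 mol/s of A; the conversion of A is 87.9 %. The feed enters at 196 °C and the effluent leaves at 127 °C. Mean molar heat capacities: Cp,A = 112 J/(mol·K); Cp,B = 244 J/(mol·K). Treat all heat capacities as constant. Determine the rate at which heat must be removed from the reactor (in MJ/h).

Q_out = 1370 MJ/h

Extent of reaction ξ = 0.879 × 9.69 / 2 = 4.2588 mol/s
Reaction term: ξ·ΔH°_rxn = 4.2588 × -73.8 = -314.3 kJ/s
Sensible, feed 196→25 °C: -185.58 kJ/s
Outlet flows (mol/s): A 1.1725, B 4.2588
Sensible, products 25→127 °C: 119.39 kJ/s
Q = ΔH = -380.49 kJ/s = -380.49 kW
Heat removed = 1369.8 MJ/h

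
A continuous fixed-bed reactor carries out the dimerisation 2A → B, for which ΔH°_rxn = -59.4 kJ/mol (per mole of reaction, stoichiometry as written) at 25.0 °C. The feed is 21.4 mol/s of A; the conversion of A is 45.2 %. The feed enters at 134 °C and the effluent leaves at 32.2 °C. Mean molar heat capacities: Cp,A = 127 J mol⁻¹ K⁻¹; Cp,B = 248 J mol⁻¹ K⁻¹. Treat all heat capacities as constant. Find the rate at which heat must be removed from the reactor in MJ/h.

Q_out = 2030 MJ/h

Extent of reaction ξ = 0.452 × 21.4 / 2 = 4.8364 mol/s
Reaction term: ξ·ΔH°_rxn = 4.8364 × -59.4 = -287.28 kJ/s
Sensible, feed 134→25 °C: -296.24 kJ/s
Outlet flows (mol/s): A 11.727, B 4.8364
Sensible, products 25→32.2 °C: 19.359 kJ/s
Q = ΔH = -564.16 kJ/s = -564.16 kW
Heat removed = 2031 MJ/h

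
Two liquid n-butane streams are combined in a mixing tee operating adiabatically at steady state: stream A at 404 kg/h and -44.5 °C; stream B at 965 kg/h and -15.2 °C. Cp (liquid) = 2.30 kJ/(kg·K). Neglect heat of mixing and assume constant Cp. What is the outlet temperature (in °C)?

T_out = -23.8 °C

Adiabatic, steady state ⇒ Σ ṁᵢCp,ᵢ(T_out − Tᵢ) = 0
T_out = Σ ṁᵢCp,ᵢTᵢ / Σ ṁᵢCp,ᵢ
      = -75086 / 3148.7 = -23.847 °C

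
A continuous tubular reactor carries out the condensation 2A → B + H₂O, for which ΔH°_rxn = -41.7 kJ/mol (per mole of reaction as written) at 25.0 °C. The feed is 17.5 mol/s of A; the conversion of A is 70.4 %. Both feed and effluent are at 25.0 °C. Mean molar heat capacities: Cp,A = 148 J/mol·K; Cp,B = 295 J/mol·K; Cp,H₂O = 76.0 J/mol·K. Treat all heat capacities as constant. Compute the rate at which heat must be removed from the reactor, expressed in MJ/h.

Q_out = 925 MJ/h

Extent of reaction ξ = 0.704 × 17.5 / 2 = 6.16 mol/s
Reaction term: ξ·ΔH°_rxn = 6.16 × -41.7 = -256.87 kJ/s
Q = ΔH = -256.87 kJ/s = -256.87 kW
Heat removed = 924.74 MJ/h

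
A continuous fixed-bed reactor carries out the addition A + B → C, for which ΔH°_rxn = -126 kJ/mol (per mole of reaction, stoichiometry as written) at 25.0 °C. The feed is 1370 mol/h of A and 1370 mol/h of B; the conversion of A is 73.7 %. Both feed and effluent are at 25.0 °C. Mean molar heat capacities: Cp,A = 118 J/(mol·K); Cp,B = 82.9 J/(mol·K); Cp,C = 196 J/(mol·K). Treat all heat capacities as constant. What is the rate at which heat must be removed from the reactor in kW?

Q_out = 35.3 kW

Extent of reaction ξ = 0.737 × 1370 = 1009.7 mol/h
Reaction term: ξ·ΔH°_rxn = 1009.7 × -126 = -127220 kJ/h
Q = ΔH = -127220 kJ/h = -35.339 kW
Heat removed = 35.339 kW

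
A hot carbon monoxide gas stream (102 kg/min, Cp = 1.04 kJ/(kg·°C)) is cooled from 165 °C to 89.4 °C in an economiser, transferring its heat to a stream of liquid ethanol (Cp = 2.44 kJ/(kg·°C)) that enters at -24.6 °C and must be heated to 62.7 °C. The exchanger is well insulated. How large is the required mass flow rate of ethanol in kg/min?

ṁ_c = 37.6 kg/min

Heat released by hot stream: Q = 102 × 1.04 × (165 − 89.4) = 8019.6 kJ/min
Energy balance on cold side (adiabatic exchanger): Q = ṁ_c·Cp_c·(T_c,out − T_c,in)
ṁ_c = 8019.6 / [2.44 × (62.7 − -24.6)] = 37.649 kg/min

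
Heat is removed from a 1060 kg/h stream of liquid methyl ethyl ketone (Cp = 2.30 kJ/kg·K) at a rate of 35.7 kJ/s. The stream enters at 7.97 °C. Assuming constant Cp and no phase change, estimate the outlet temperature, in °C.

T_out = -44.7 °C

Q = 35.7 kJ/s = 128520 kJ/h
ΔT = Q/(ṁ·Cp) = 128520/(1060×2.30) = 52.715 K
T_out = 7.97 − 52.715 = -44.745 °C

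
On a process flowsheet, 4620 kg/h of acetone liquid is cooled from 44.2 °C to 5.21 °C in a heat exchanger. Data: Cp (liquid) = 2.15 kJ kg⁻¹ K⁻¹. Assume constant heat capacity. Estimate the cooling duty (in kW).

Q = ṁ·Cp·ΔT = 4620 × 2.15 × (5.21 − 44.2) = -387290 kJ/h
Converting: 387290 / 3600 s = 107.58 kW

Q_c = 108 kW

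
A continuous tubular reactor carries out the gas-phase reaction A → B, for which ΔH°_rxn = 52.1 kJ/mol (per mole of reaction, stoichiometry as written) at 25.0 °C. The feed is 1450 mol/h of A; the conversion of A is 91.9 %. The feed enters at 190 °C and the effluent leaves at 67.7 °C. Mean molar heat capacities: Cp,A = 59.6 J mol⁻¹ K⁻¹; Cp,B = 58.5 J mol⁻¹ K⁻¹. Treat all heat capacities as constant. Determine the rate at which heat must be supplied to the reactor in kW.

Extent of reaction ξ = 0.919 × 1450 = 1332.5 mol/h
Reaction term: ξ·ΔH°_rxn = 1332.5 × 52.1 = 69426 kJ/h
Sensible, feed 190→25 °C: -14259 kJ/h
Outlet flows (mol/h): A 117.45, B 1332.5
Sensible, products 25→67.7 °C: 3627.5 kJ/h
Q = ΔH = 58794 kJ/h = 16.332 kW
Heat supplied = 16.332 kW

Q_in = 16.3 kW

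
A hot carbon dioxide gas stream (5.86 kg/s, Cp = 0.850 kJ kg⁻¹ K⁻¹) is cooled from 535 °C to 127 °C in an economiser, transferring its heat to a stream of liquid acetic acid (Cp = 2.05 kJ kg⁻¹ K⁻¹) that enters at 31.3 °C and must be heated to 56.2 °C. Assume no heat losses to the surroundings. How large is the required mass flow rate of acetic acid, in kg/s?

Heat released by hot stream: Q = 5.86 × 0.850 × (535 − 127) = 2032.2 kJ/s
Energy balance on cold side (adiabatic exchanger): Q = ṁ_c·Cp_c·(T_c,out − T_c,in)
ṁ_c = 2032.2 / [2.05 × (56.2 − 31.3)] = 39.813 kg/s

ṁ_c = 39.8 kg/s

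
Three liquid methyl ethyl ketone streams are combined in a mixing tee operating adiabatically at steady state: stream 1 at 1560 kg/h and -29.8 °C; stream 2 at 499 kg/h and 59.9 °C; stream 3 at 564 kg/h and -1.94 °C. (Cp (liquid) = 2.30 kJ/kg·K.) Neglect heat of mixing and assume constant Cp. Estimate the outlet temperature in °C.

T_out = -6.74 °C

Adiabatic, steady state ⇒ Σ ṁᵢCp,ᵢ(T_out − Tᵢ) = 0
T_out = Σ ṁᵢCp,ᵢTᵢ / Σ ṁᵢCp,ᵢ
      = -40692 / 6032.9 = -6.745 °C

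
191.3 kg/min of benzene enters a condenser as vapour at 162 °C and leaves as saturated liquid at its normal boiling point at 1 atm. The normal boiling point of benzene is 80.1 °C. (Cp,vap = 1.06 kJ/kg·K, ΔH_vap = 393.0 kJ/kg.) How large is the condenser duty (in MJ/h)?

Q_c = 5510 MJ/h

vapour 162→80.1 °C: -86.814 kJ/kg
condensation at 80.1 °C: -393 kJ/kg
Δh = -86.814 + -393 = -479.81 kJ/kg
Q = ṁ·Δh = 191.3 kg/min × -479.81 kJ/kg = -91788 kJ/min
|Q| = 1529.8 kW = 5507.3 MJ/h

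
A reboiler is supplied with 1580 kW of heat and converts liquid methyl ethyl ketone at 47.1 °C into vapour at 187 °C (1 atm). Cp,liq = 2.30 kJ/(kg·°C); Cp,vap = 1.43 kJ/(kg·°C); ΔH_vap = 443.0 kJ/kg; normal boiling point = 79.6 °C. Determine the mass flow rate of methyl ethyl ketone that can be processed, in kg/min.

Δh = 2.30×(79.6−47.1) + 443.0 + 1.43×(187−79.6) = 671.33 kJ/kg
Q = 1580 kW = 1580 kJ/s = 94800 kJ/min
ṁ = Q/Δh = 94800 / 671.33 = 141.21 kg/min

ṁ = 141 kg/min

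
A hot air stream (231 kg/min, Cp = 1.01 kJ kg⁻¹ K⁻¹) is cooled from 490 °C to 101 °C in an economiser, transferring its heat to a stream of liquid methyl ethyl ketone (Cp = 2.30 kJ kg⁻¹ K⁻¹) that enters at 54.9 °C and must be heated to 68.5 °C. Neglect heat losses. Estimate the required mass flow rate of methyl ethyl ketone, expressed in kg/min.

Heat released by hot stream: Q = 231 × 1.01 × (490 − 101) = 90758 kJ/min
Energy balance on cold side (adiabatic exchanger): Q = ṁ_c·Cp_c·(T_c,out − T_c,in)
ṁ_c = 90758 / [2.30 × (68.5 − 54.9)] = 2901.5 kg/min

ṁ_c = 2900 kg/min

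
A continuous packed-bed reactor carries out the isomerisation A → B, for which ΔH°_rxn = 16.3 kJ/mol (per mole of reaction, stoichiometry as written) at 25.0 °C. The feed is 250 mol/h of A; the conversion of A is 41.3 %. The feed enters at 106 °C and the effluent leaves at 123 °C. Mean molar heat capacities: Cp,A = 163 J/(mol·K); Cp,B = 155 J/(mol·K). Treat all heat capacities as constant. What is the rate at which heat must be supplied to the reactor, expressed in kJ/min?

Extent of reaction ξ = 0.413 × 250 = 103.25 mol/h
Reaction term: ξ·ΔH°_rxn = 103.25 × 16.3 = 1683 kJ/h
Sensible, feed 106→25 °C: -3300.8 kJ/h
Outlet flows (mol/h): A 146.75, B 103.25
Sensible, products 25→123 °C: 3912.6 kJ/h
Q = ΔH = 2294.8 kJ/h = 0.63744 kW
Heat supplied = 38.246 kJ/min

Q_in = 38.2 kJ/min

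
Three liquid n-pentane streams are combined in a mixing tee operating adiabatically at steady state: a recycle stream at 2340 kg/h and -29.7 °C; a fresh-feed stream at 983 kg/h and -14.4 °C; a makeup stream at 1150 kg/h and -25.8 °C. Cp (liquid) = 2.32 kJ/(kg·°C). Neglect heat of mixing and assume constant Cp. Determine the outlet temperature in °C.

T_out = -25.3 °C

Energy balance with Q = 0: Σ ṁᵢCp,ᵢ(T_out − Tᵢ) = 0
Σ ṁᵢCp,ᵢTᵢ = 2340×2.32×-29.7 + 983×2.32×-14.4 + 1150×2.32×-25.8 = -262910
Σ ṁᵢCp,ᵢ = 2340×2.32 + 983×2.32 + 1150×2.32 = 10377
T_out = -262910 / 10377 = -25.335 °C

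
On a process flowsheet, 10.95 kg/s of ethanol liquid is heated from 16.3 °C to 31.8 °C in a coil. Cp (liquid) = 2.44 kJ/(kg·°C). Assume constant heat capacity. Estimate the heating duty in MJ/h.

Q = ṁ·Cp·ΔT = 10.95 × 2.44 × (31.8 − 16.3) = 414.13 kJ/s
Heating duty = 1490.9 MJ/h

Q = 1490 MJ/h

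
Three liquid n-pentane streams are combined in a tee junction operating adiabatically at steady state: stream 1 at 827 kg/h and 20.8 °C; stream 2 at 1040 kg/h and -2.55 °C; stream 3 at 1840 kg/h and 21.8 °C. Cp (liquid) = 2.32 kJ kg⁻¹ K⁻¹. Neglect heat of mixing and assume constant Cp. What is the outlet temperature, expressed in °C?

No heat crosses the boundary, so H_out = H_in.
Σ ṁᵢCp,ᵢTᵢ = 827×2.32×20.8 + 1040×2.32×-2.55 + 1840×2.32×21.8 = 126810
Σ ṁᵢCp,ᵢ = 827×2.32 + 1040×2.32 + 1840×2.32 = 8600.2
T_out = 126810 / 8600.2 = 14.746 °C

T_out = 14.7 °C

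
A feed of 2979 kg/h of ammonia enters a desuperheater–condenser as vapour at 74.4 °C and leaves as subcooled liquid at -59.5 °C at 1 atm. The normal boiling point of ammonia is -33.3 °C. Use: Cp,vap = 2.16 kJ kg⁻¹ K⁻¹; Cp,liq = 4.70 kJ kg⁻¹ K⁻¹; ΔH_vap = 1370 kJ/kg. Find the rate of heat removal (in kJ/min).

vapour 74.4→-33.3 °C: -232.63 kJ/kg
condensation at -33.3 °C: -1370 kJ/kg
liquid -33.3→-59.5 °C: -123.14 kJ/kg
Δh = -232.63 + -1370 + -123.14 = -1725.8 kJ/kg
Q = ṁ·Δh = 2979 kg/h × -1725.8 kJ/kg = -5.1411e+06 kJ/h
|Q| = 1428.1 kW = 85685 kJ/min

Q_c = 85700 kJ/min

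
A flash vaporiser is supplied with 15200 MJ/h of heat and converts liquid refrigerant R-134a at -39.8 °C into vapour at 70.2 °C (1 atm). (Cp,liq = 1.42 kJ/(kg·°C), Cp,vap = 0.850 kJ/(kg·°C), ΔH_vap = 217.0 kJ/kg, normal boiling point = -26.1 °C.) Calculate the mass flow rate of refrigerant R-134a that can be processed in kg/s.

ṁ = 13.3 kg/s

Δh = 1.42×(-26.1−-39.8) + 217.0 + 0.850×(70.2−-26.1) = 318.31 kJ/kg
Q = 15200 MJ/h = 4222.2 kJ/s = 4222.2 kJ/s
ṁ = Q/Δh = 4222.2 / 318.31 = 13.265 kg/s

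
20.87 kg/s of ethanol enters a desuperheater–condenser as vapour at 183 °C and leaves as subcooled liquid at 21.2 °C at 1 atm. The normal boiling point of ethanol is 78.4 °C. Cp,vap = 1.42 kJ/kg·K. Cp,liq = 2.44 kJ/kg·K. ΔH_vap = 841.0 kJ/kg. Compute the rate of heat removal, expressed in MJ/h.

Q_c = 84800 MJ/h

vapour 183→78.4 °C: -148.53 kJ/kg
condensation at 78.4 °C: -841 kJ/kg
liquid 78.4→21.2 °C: -139.57 kJ/kg
Δh = -148.53 + -841 + -139.57 = -1129.1 kJ/kg
Q = ṁ·Δh = 20.87 kg/s × -1129.1 kJ/kg = -23564 kJ/s
|Q| = 23564 kW = 84832 MJ/h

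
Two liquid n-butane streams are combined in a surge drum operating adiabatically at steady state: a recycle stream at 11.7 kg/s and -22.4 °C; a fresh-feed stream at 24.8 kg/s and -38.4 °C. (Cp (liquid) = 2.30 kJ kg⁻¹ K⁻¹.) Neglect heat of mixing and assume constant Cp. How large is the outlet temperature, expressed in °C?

T_out = -33.3 °C

Adiabatic, steady state ⇒ Σ ṁᵢCp,ᵢ(T_out − Tᵢ) = 0
T_out = Σ ṁᵢCp,ᵢTᵢ / Σ ṁᵢCp,ᵢ
      = -2793.1 / 83.95 = -33.271 °C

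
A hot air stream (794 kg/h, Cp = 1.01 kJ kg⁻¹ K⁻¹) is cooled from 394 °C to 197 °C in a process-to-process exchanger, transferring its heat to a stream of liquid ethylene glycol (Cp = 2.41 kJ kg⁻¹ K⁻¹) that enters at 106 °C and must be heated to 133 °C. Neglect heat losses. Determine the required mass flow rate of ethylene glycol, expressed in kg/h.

Heat released by hot stream: Q = 794 × 1.01 × (394 − 197) = 157980 kJ/h
Energy balance on cold side (adiabatic exchanger): Q = ṁ_c·Cp_c·(T_c,out − T_c,in)
ṁ_c = 157980 / [2.41 × (133 − 106)] = 2427.9 kg/h

ṁ_c = 2430 kg/h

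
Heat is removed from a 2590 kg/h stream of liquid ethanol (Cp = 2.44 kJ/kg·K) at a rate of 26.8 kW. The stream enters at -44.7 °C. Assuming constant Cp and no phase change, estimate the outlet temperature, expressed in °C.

Q = 26.8 kW = 96480 kJ/h
ΔT = Q/(ṁ·Cp) = 96480/(2590×2.44) = 15.267 K
T_out = -44.7 − 15.267 = -59.967 °C

T_out = -60.0 °C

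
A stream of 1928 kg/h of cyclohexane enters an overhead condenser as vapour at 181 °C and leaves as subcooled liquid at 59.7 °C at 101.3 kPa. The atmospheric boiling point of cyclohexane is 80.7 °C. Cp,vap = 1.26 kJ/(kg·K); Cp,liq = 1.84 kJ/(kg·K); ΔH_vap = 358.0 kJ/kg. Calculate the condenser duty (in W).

Q_c = 280000 W

vapour 181→80.7 °C: -126.38 kJ/kg
condensation at 80.7 °C: -358 kJ/kg
liquid 80.7→59.7 °C: -38.64 kJ/kg
Δh = -126.38 + -358 + -38.64 = -523.02 kJ/kg
Q = ṁ·Δh = 1928 kg/h × -523.02 kJ/kg = -1.0084e+06 kJ/h
|Q| = 280.11 kW = 280110 W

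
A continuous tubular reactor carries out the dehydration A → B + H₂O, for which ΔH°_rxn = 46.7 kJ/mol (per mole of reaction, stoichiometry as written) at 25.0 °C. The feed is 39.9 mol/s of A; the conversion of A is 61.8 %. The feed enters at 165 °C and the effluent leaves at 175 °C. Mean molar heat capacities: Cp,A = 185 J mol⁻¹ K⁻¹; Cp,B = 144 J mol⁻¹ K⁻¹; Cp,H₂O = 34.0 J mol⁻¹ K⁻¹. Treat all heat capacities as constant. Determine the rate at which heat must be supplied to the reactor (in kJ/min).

Q_in = 72000 kJ/min

Extent of reaction ξ = 0.618 × 39.9 = 24.658 mol/s
Reaction term: ξ·ΔH°_rxn = 24.658 × 46.7 = 1151.5 kJ/s
Sensible, feed 165→25 °C: -1033.4 kJ/s
Outlet flows (mol/s): A 15.242, B 24.658, H₂O 24.658
Sensible, products 25→175 °C: 1081.3 kJ/s
Q = ΔH = 1199.5 kJ/s = 1199.5 kW
Heat supplied = 71968 kJ/min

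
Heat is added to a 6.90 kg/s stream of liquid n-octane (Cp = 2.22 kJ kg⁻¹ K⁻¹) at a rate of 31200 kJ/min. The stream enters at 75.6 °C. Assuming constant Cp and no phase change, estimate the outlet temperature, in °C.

Q = 31200 kJ/min = 520 kJ/s
ΔT = Q/(ṁ·Cp) = 520/(6.90×2.22) = 33.947 K
T_out = 75.6 + 33.947 = 109.55 °C

T_out = 110 °C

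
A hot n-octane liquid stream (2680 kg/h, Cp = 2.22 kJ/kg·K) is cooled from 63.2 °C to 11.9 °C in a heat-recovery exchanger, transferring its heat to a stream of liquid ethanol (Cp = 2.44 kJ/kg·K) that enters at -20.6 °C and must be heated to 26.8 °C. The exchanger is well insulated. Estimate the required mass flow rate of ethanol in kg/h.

Heat released by hot stream: Q = 2680 × 2.22 × (63.2 − 11.9) = 305210 kJ/h
Energy balance on cold side (adiabatic exchanger): Q = ṁ_c·Cp_c·(T_c,out − T_c,in)
ṁ_c = 305210 / [2.44 × (26.8 − -20.6)] = 2639 kg/h

ṁ_c = 2640 kg/h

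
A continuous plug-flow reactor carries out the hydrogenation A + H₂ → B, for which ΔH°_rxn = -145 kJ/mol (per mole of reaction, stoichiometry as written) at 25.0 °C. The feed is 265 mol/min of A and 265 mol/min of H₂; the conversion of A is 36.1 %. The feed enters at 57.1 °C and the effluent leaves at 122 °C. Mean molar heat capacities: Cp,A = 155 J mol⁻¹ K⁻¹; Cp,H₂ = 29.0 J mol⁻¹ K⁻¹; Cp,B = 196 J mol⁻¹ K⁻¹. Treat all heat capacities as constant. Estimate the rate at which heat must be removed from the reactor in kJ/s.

Extent of reaction ξ = 0.361 × 265 = 95.665 mol/min
Reaction term: ξ·ΔH°_rxn = 95.665 × -145 = -13871 kJ/min
Sensible, feed 57.1→25 °C: -1565.2 kJ/min
Outlet flows (mol/min): A 169.34, H₂ 169.34, B 95.665
Sensible, products 25→122 °C: 4841.1 kJ/min
Q = ΔH = -10596 kJ/min = -176.59 kW
Heat removed = 176.59 kJ/s

Q_out = 177 kJ/s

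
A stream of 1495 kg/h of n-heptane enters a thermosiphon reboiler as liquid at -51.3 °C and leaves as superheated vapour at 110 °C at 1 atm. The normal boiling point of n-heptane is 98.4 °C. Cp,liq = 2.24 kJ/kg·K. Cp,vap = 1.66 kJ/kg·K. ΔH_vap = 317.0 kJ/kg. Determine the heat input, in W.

Q = 279000 W

liquid -51.3→98.4 °C: 335.33 kJ/kg
vaporisation at 98.4 °C: 317 kJ/kg
vapour 98.4→110 °C: 19.256 kJ/kg
Δh = 335.33 + 317 + 19.256 = 671.58 kJ/kg
Q = ṁ·Δh = 1495 kg/h × 671.58 kJ/kg = 1.004e+06 kJ/h
|Q| = 278.89 kW = 278890 W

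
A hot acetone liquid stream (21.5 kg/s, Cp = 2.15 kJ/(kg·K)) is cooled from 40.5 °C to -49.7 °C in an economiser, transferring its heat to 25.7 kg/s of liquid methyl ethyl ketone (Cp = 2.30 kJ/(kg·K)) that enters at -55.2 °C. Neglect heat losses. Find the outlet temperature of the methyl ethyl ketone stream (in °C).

T_c,out = 15.3 °C

Heat released by hot stream: Q = 21.5 × 2.15 × (40.5 − -49.7) = 4169.5 kJ/s
Energy balance on cold side (adiabatic exchanger): Q = ṁ_c·Cp_c·(T_c,out − T_c,in)
T_c,out = -55.2 + 4169.5/(25.7 × 2.30) = 15.338 °C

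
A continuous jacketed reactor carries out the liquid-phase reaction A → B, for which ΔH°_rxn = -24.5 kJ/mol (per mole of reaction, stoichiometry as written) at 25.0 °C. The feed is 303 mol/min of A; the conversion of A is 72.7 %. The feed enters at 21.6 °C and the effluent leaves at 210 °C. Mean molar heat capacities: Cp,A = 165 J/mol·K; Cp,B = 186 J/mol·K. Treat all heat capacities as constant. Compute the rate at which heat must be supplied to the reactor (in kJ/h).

Extent of reaction ξ = 0.727 × 303 = 220.28 mol/min
Reaction term: ξ·ΔH°_rxn = 220.28 × -24.5 = -5396.9 kJ/min
Sensible, feed 21.6→25 °C: 169.98 kJ/min
Outlet flows (mol/min): A 82.719, B 220.28
Sensible, products 25→210 °C: 10105 kJ/min
Q = ΔH = 4878 kJ/min = 81.299 kW
Heat supplied = 292680 kJ/h

Q_in = 293000 kJ/h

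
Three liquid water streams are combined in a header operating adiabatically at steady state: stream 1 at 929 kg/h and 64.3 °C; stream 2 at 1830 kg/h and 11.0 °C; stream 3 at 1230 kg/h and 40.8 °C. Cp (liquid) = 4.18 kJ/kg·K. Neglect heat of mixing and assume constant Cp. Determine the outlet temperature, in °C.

T_out = 32.6 °C

Energy balance with Q = 0: Σ ṁᵢCp,ᵢ(T_out − Tᵢ) = 0
T_out = Σ ṁᵢCp,ᵢTᵢ / Σ ṁᵢCp,ᵢ
      = 543600 / 16674 = 32.602 °C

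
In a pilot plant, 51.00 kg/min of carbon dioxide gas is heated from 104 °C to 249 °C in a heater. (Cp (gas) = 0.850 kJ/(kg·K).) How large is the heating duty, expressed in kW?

Q = ṁ·Cp·ΔT = 51.00 × 0.850 × (249 − 104) = 6285.8 kJ/min
Converting: 6285.8 / 60 s = 104.76 kW

Q = 105 kW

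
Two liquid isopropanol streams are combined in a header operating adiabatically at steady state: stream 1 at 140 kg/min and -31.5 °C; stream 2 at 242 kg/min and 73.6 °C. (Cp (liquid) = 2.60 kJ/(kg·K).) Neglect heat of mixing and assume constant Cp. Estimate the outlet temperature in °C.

T_out = 35.1 °C

No heat crosses the boundary, so H_out = H_in.
Σ ṁᵢCp,ᵢTᵢ = 140×2.60×-31.5 + 242×2.60×73.6 = 34843
Σ ṁᵢCp,ᵢ = 140×2.60 + 242×2.60 = 993.2
T_out = 34843 / 993.2 = 35.082 °C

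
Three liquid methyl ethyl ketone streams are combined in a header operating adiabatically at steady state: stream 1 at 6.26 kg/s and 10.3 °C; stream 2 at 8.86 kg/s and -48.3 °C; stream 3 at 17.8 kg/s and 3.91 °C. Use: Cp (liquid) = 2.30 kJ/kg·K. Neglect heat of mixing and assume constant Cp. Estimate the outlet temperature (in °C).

No heat crosses the boundary, so H_out = H_in.
Σ ṁᵢCp,ᵢTᵢ = 6.26×2.30×10.3 + 8.86×2.30×-48.3 + 17.8×2.30×3.91 = -675.88
Σ ṁᵢCp,ᵢ = 6.26×2.30 + 8.86×2.30 + 17.8×2.30 = 75.716
T_out = -675.88 / 75.716 = -8.9265 °C

T_out = -8.93 °C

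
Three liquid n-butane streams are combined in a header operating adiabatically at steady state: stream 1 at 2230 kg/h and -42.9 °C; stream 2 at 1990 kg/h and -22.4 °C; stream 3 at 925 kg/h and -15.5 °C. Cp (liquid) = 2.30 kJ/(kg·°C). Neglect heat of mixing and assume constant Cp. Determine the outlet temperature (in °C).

Energy balance with Q = 0: Σ ṁᵢCp,ᵢ(T_out − Tᵢ) = 0
Σ ṁᵢCp,ᵢTᵢ = 2230×2.30×-42.9 + 1990×2.30×-22.4 + 925×2.30×-15.5 = -355540
Σ ṁᵢCp,ᵢ = 2230×2.30 + 1990×2.30 + 925×2.30 = 11834
T_out = -355540 / 11834 = -30.045 °C

T_out = -30.0 °C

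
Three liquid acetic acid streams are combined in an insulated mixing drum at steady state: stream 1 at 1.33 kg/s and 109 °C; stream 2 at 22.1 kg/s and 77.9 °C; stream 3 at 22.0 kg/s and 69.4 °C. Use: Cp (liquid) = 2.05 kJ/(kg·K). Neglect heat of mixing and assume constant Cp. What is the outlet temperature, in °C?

T_out = 74.7 °C

No heat crosses the boundary, so H_out = H_in.
Σ ṁᵢCp,ᵢTᵢ = 1.33×2.05×109 + 22.1×2.05×77.9 + 22.0×2.05×69.4 = 6956.4
Σ ṁᵢCp,ᵢ = 1.33×2.05 + 22.1×2.05 + 22.0×2.05 = 93.131
T_out = 6956.4 / 93.131 = 74.694 °C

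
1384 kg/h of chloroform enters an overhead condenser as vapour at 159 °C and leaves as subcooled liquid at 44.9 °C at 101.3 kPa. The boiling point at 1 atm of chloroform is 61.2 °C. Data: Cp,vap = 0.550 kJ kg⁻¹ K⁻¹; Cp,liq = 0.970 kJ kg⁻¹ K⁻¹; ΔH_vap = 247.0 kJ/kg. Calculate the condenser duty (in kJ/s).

vapour 159→61.2 °C: -53.79 kJ/kg
condensation at 61.2 °C: -247 kJ/kg
liquid 61.2→44.9 °C: -15.811 kJ/kg
Δh = -53.79 + -247 + -15.811 = -316.6 kJ/kg
Q = ṁ·Δh = 1384 kg/h × -316.6 kJ/kg = -438180 kJ/h
|Q| = 121.72 kW

Q_c = 122 kJ/s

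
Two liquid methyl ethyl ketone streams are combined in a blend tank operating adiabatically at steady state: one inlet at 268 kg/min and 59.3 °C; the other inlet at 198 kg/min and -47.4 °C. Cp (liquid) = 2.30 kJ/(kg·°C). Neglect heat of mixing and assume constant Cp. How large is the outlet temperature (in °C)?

Energy balance with Q = 0: Σ ṁᵢCp,ᵢ(T_out − Tᵢ) = 0
T_out = Σ ṁᵢCp,ᵢTᵢ / Σ ṁᵢCp,ᵢ
      = 14967 / 1071.8 = 13.964 °C

T_out = 14.0 °C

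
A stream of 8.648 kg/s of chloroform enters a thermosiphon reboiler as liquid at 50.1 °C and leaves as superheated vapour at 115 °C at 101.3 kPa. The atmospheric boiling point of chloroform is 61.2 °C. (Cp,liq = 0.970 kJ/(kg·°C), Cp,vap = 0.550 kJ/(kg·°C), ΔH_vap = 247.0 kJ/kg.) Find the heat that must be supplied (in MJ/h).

Q = 8950 MJ/h

liquid 50.1→61.2 °C: 10.767 kJ/kg
vaporisation at 61.2 °C: 247 kJ/kg
vapour 61.2→115 °C: 29.59 kJ/kg
Δh = 10.767 + 247 + 29.59 = 287.36 kJ/kg
Q = ṁ·Δh = 8.648 kg/s × 287.36 kJ/kg = 2485.1 kJ/s
|Q| = 2485.1 kW = 8946.2 MJ/h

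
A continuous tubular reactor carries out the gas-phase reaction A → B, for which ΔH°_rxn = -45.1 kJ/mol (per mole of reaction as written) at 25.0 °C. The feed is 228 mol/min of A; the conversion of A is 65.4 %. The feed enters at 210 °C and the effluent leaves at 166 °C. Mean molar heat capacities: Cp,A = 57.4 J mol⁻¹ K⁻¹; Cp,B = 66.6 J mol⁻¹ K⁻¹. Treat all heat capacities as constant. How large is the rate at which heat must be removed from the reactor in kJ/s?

Q_out = 118 kJ/s

Extent of reaction ξ = 0.654 × 228 = 149.11 mol/min
Reaction term: ξ·ΔH°_rxn = 149.11 × -45.1 = -6725 kJ/min
Sensible, feed 210→25 °C: -2421.1 kJ/min
Outlet flows (mol/min): A 78.888, B 149.11
Sensible, products 25→166 °C: 2038.7 kJ/min
Q = ΔH = -7107.4 kJ/min = -118.46 kW
Heat removed = 118.46 kJ/s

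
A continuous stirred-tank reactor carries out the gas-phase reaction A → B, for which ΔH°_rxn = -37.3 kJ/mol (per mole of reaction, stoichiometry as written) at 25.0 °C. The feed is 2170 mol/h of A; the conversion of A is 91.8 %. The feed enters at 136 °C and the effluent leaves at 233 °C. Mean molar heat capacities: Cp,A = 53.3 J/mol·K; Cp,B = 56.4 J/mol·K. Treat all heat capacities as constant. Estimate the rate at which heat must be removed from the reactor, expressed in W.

Q_out = 17200 W

Extent of reaction ξ = 0.918 × 2170 = 1992.1 mol/h
Reaction term: ξ·ΔH°_rxn = 1992.1 × -37.3 = -74304 kJ/h
Sensible, feed 136→25 °C: -12838 kJ/h
Outlet flows (mol/h): A 177.94, B 1992.1
Sensible, products 25→233 °C: 25342 kJ/h
Q = ΔH = -61800 kJ/h = -17.167 kW
Heat removed = 17167 W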